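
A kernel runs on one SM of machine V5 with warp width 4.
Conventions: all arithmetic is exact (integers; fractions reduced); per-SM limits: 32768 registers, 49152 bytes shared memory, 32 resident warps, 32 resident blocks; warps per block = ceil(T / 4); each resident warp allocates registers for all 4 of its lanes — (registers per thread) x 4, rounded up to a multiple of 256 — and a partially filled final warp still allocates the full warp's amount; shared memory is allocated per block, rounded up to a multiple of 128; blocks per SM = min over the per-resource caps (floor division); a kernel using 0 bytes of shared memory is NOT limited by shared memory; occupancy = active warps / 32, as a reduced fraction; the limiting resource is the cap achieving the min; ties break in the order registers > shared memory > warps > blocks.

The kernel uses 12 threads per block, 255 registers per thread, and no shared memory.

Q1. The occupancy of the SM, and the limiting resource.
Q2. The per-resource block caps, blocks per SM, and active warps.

Answer: occupancy 15/16, limited by registers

registers: 10 blocks
shared memory: no limit (kernel uses none)
warps: 10 blocks
blocks: 32 blocks

Answer: 10 blocks, 30 active warps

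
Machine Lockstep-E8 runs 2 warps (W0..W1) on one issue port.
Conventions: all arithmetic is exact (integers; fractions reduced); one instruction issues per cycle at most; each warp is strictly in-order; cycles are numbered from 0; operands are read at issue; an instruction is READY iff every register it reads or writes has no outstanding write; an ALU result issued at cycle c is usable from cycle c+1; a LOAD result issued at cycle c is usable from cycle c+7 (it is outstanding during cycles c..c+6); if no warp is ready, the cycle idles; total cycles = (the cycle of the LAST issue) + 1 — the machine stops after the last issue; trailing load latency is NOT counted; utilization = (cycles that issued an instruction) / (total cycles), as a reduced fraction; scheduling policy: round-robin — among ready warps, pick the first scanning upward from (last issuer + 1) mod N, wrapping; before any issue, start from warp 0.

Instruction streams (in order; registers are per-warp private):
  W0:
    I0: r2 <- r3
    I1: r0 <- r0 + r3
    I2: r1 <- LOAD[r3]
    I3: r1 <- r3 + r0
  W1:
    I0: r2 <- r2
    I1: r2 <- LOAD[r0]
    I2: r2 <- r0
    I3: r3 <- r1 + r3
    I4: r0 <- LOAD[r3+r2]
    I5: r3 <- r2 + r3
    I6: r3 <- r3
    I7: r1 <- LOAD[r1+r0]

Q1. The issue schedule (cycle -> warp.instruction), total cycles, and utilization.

cycle 0: W0.I0
cycle 1: W1.I0
cycle 2: W0.I1
cycle 3: W1.I1
cycle 4: W0.I2
cycle 5: idle
cycle 6: idle
cycle 7: idle
cycle 8: idle
cycle 9: idle
cycle 10: W1.I2
cycle 11: W0.I3
cycle 12: W1.I3
cycle 13: W1.I4
cycle 14: W1.I5
cycle 15: W1.I6
cycle 16: idle
cycle 17: idle
cycle 18: idle
cycle 19: idle
cycle 20: W1.I7

Answer: 21 cycles, utilization 4/7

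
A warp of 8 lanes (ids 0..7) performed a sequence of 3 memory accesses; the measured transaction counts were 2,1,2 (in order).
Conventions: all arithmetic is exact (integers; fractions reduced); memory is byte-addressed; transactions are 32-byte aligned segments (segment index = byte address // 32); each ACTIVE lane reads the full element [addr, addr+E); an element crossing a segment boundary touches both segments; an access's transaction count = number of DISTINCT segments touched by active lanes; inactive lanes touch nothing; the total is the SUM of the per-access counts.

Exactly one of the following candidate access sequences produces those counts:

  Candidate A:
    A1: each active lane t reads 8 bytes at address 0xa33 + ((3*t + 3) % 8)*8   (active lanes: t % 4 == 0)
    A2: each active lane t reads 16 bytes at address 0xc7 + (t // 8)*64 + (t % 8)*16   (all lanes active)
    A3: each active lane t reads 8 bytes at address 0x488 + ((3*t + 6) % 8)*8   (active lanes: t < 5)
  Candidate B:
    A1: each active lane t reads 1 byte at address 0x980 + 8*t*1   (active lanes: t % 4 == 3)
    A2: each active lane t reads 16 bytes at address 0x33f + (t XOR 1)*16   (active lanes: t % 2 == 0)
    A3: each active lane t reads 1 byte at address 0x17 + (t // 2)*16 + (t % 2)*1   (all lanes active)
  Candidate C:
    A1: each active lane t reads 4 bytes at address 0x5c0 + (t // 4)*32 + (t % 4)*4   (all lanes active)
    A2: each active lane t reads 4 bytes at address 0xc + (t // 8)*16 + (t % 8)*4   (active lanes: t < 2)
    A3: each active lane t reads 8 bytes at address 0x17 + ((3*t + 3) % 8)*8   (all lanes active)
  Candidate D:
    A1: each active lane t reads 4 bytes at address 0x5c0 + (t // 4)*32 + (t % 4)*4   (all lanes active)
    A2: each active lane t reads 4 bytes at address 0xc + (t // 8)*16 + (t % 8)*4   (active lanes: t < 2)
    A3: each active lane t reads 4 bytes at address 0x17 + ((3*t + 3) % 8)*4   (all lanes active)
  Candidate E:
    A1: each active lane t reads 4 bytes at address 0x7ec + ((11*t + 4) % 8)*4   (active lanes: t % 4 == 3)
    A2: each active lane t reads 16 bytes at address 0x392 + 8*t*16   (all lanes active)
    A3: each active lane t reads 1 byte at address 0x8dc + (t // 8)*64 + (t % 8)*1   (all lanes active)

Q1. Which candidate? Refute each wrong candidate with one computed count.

A: A2 gives 5 transactions, not 1
B: A2 gives 4 transactions, not 1
C: A3 gives 3 transactions, not 2
E: A2 gives 16 transactions, not 1
D: all counts match (2,1,2)

Answer: D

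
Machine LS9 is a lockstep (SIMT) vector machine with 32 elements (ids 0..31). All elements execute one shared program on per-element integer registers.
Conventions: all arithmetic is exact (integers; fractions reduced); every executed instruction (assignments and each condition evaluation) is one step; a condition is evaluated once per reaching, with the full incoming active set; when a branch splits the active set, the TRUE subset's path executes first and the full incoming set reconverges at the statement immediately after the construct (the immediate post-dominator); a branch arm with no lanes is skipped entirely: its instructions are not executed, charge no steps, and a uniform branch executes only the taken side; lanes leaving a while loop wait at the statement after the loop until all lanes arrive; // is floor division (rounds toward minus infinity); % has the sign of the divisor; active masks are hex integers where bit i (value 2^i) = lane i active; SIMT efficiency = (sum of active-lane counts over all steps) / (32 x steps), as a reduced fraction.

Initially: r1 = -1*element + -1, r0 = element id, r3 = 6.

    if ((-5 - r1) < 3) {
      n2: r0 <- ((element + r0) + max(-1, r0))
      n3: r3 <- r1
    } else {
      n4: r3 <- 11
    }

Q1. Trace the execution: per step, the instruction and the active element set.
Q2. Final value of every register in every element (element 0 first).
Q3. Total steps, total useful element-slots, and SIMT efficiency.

step 0: eval ((-5 - r1) < 3)         0xffffffff
step 1: r0 <- ((element + r0) + max(-1, r0)) 0x0000007f
step 2: r3 <- r1                     0x0000007f
step 3: r3 <- 11                     0xffffff80

Answer: 4 steps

r1: -1,-2,-3,-4,-5,-6,-7,-8,-9,-10,-11,-12,-13,-14,-15,-16,-17,-18,-19,-20,-21,-22,-23,-24,-25,-26,-27,-28,-29,-30,-31,-32
r0: 0,3,6,9,12,15,18,7,8,9,10,11,12,13,14,15,16,17,18,19,20,21,22,23,24,25,26,27,28,29,30,31
r3: -1,-2,-3,-4,-5,-6,-7,11,11,11,11,11,11,11,11,11,11,11,11,11,11,11,11,11,11,11,11,11,11,11,11,11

steps = 4; useful = 71; efficiency = 71/128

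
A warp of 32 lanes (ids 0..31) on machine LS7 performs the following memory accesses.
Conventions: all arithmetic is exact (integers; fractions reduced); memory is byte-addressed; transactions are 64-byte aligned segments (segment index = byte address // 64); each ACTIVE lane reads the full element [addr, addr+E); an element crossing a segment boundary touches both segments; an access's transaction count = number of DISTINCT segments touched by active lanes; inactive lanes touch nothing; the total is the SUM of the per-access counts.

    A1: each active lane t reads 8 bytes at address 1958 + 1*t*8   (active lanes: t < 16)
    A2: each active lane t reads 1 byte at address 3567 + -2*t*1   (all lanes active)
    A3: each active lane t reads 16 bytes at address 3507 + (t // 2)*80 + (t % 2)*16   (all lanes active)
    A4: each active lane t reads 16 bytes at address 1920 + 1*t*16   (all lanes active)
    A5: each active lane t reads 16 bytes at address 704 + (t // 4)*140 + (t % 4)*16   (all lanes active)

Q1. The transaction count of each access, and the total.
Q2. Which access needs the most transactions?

A1: 3 transactions
A2: 2 transactions
A3: 21 transactions
A4: 8 transactions
A5: 15 transactions

Answer: 3,2,21,8,15; total 49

Answer: A3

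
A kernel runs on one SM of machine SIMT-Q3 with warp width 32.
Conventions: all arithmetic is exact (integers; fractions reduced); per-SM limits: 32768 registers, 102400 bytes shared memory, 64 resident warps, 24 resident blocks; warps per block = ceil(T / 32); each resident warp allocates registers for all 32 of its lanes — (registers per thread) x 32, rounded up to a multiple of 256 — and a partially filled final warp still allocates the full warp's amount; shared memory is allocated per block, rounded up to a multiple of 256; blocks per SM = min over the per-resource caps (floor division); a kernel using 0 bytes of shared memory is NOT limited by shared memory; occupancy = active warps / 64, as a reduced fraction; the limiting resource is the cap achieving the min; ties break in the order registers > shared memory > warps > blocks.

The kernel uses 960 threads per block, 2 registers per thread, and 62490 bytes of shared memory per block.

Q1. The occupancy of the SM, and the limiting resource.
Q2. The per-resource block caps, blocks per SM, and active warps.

Answer: occupancy 15/32, limited by shared memory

registers: 4 blocks
shared memory: 1 block
warps: 2 blocks
blocks: 24 blocks

Answer: 1 block, 30 active warps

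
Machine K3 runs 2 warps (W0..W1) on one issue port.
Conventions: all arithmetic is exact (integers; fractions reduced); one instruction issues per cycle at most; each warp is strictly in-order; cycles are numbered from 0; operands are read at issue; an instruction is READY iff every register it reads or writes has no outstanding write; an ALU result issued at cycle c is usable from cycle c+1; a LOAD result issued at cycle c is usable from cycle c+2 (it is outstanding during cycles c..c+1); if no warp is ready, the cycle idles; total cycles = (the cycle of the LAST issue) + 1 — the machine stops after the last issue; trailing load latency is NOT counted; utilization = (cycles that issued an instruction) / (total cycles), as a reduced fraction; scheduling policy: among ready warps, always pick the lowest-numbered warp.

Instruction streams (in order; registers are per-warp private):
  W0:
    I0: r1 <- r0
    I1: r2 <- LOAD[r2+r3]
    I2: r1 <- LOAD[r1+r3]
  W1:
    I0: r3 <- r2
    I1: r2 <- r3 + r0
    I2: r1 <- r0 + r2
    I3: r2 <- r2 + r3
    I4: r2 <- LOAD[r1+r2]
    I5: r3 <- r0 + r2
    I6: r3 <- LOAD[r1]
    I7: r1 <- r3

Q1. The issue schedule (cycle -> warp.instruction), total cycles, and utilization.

cycle 0: W0.I0
cycle 1: W0.I1
cycle 2: W0.I2
cycle 3: W1.I0
cycle 4: W1.I1
cycle 5: W1.I2
cycle 6: W1.I3
cycle 7: W1.I4
cycle 8: idle
cycle 9: W1.I5
cycle 10: W1.I6
cycle 11: idle
cycle 12: W1.I7

Answer: 13 cycles, utilization 11/13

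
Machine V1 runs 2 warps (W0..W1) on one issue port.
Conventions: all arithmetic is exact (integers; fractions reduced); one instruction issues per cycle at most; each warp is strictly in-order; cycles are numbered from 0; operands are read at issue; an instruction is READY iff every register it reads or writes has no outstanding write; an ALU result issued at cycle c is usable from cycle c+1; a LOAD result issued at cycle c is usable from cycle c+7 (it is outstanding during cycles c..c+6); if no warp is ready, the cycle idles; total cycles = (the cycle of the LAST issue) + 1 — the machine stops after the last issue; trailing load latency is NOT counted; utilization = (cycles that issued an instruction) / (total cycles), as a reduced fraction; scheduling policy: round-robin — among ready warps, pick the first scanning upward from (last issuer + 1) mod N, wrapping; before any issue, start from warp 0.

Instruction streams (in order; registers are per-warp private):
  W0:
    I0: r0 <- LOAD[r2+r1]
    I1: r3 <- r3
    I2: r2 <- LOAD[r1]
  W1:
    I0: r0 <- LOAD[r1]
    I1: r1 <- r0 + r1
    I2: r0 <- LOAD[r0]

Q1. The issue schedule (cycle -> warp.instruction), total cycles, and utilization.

cycle 0: W0.I0
cycle 1: W1.I0
cycle 2: W0.I1
cycle 3: W0.I2
cycle 4: idle
cycle 5: idle
cycle 6: idle
cycle 7: idle
cycle 8: W1.I1
cycle 9: W1.I2

Answer: 10 cycles, utilization 3/5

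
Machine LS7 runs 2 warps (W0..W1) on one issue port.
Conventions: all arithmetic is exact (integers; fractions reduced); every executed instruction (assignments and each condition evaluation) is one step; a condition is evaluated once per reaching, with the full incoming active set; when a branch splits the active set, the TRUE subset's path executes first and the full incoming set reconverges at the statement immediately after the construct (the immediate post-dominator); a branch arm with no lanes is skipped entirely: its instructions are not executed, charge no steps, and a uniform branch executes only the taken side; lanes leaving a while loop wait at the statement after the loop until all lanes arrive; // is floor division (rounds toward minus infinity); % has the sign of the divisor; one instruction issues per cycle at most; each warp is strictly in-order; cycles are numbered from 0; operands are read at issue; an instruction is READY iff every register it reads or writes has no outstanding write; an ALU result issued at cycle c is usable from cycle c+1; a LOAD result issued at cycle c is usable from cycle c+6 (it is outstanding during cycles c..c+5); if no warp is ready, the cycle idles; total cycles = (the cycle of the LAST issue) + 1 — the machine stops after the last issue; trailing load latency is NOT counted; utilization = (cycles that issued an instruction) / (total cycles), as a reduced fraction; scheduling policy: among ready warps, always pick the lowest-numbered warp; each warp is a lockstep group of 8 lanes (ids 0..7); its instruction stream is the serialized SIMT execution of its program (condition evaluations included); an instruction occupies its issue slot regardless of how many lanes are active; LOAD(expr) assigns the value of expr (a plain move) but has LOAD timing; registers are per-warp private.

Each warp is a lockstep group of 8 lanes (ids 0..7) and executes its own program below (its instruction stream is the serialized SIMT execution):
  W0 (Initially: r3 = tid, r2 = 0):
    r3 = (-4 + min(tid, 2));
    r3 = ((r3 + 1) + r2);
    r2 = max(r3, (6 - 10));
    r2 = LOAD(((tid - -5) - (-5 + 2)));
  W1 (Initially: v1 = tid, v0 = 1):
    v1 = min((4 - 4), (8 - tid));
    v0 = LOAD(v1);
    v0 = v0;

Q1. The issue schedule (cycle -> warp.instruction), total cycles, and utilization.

cycle 0: W0.I0
cycle 1: W0.I1
cycle 2: W0.I2
cycle 3: W0.I3
cycle 4: W1.I0
cycle 5: W1.I1
cycle 6: idle
cycle 7: idle
cycle 8: idle
cycle 9: idle
cycle 10: idle
cycle 11: W1.I2

Answer: 12 cycles, utilization 7/12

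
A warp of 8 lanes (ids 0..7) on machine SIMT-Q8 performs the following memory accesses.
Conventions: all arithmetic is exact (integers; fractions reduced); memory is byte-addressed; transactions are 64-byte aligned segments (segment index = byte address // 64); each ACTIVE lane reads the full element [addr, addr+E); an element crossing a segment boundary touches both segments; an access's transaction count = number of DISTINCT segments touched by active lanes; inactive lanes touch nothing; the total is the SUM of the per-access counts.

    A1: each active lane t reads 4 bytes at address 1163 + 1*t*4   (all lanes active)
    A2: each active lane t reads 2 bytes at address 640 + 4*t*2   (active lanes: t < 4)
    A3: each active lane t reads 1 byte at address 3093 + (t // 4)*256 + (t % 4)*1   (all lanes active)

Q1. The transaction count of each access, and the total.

A1: 1 transaction
A2: 1 transaction
A3: 2 transactions

Answer: 1,1,2; total 4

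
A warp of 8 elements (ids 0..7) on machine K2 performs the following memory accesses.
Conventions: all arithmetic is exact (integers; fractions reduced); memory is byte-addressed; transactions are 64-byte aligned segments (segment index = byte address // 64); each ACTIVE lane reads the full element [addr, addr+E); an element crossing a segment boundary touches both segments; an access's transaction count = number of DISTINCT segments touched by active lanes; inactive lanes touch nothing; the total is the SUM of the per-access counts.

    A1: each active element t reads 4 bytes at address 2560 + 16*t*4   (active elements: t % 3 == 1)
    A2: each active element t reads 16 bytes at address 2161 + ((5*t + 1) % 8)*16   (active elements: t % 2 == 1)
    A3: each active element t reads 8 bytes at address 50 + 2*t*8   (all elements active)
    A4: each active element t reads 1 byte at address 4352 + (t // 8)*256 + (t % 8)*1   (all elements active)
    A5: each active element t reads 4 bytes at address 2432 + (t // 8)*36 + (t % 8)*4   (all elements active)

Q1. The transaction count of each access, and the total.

A1: 3 transactions
A2: 3 transactions
A3: 3 transactions
A4: 1 transaction
A5: 1 transaction

Answer: 3,3,3,1,1; total 11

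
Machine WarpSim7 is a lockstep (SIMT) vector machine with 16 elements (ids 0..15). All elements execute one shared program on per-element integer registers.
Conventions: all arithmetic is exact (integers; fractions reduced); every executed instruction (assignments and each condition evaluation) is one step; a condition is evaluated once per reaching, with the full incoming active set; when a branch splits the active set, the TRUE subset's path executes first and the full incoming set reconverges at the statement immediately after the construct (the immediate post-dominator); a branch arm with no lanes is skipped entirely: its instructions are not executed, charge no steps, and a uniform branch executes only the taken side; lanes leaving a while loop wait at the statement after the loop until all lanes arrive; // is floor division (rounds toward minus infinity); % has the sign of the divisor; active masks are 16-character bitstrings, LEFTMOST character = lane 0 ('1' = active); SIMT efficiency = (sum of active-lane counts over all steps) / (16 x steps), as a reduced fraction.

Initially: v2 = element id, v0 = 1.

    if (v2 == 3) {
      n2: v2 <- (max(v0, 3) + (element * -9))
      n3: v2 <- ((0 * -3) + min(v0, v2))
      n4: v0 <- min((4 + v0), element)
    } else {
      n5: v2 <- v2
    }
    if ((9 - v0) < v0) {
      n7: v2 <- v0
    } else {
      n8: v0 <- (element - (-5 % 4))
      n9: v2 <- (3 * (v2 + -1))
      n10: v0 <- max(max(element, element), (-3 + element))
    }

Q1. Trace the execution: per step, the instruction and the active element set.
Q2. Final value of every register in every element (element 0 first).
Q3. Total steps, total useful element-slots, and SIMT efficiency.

step 0: eval (v2 == 3)               1111111111111111
step 1: v2 <- (max(v0, 3) + (element * -9)) 0001000000000000
step 2: v2 <- ((0 * -3) + min(v0, v2)) 0001000000000000
step 3: v0 <- min((4 + v0), element) 0001000000000000
step 4: v2 <- v2                     1110111111111111
step 5: eval ((9 - v0) < v0)         1111111111111111
step 6: v0 <- (element - (-5 % 4))   1111111111111111
step 7: v2 <- (3 * (v2 + -1))        1111111111111111
step 8: v0 <- max(max(element, element), (-3 + element)) 1111111111111111

Answer: 9 steps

v2: -3,0,3,-75,9,12,15,18,21,24,27,30,33,36,39,42
v0: 0,1,2,3,4,5,6,7,8,9,10,11,12,13,14,15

steps = 9; useful = 98; efficiency = 98/144 = 49/72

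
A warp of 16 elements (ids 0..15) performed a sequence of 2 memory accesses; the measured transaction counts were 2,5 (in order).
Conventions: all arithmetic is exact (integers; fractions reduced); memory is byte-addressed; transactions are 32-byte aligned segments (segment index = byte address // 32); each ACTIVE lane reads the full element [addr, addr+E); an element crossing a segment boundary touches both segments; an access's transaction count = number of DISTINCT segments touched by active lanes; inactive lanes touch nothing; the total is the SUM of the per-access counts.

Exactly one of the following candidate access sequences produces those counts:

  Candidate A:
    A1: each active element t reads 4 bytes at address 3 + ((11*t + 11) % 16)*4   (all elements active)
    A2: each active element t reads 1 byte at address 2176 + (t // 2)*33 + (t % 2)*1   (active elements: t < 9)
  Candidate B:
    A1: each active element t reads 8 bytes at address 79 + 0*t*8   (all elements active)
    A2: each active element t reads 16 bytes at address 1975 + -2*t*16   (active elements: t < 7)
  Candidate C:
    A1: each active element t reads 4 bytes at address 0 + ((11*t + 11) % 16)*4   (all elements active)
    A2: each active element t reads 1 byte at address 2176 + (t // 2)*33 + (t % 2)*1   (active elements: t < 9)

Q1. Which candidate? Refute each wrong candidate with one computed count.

A: A1 gives 3 transactions, not 2
B: A1 gives 1 transaction, not 2
C: all counts match (2,5)

Answer: C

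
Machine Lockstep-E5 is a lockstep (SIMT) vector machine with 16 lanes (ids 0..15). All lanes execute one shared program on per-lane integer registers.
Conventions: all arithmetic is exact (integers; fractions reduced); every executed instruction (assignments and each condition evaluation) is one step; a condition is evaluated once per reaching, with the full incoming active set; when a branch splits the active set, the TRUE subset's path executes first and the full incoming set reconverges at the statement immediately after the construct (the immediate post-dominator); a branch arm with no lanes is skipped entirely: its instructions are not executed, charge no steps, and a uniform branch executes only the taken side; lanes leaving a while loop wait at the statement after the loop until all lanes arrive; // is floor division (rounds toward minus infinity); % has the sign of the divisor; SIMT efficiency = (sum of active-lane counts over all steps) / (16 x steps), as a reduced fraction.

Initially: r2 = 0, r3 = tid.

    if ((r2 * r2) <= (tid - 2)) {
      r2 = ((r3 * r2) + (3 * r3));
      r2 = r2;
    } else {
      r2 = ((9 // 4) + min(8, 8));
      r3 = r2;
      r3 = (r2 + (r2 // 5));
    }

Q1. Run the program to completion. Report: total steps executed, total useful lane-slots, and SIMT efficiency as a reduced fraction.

Answer: 6 steps, 50 useful, 25/48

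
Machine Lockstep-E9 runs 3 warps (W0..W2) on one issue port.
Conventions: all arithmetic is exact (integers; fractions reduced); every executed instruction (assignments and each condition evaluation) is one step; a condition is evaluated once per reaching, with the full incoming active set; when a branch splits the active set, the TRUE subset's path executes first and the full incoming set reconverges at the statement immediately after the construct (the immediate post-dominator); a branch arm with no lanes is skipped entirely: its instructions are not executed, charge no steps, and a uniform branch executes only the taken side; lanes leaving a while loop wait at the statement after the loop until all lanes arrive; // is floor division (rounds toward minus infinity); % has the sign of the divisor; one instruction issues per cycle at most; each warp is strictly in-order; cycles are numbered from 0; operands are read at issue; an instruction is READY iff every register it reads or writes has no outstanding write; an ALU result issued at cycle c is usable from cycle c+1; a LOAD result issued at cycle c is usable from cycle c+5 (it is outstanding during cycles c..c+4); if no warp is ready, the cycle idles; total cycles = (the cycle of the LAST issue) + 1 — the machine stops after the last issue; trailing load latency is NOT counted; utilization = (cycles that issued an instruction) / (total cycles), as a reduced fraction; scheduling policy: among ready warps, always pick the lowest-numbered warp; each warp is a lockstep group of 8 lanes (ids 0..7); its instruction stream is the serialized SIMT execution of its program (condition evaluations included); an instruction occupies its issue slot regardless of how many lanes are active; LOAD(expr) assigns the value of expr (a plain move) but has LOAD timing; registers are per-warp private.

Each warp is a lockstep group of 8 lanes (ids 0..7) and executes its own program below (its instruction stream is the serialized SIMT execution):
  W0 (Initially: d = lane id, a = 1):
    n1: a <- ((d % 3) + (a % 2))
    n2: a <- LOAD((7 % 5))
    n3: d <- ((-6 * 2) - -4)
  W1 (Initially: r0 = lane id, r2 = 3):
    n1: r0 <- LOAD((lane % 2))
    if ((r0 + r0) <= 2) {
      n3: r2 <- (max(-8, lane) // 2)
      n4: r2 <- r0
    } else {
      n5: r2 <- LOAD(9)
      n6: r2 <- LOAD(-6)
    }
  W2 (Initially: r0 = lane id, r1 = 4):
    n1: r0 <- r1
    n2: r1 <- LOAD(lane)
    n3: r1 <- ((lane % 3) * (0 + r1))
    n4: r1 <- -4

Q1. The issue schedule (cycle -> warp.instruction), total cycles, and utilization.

cycle 0: W0.I0
cycle 1: W0.I1
cycle 2: W0.I2
cycle 3: W1.I0
cycle 4: W2.I0
cycle 5: W2.I1
cycle 6: idle
cycle 7: idle
cycle 8: W1.I1
cycle 9: W1.I2
cycle 10: W1.I3
cycle 11: W2.I2
cycle 12: W2.I3

Answer: 13 cycles, utilization 11/13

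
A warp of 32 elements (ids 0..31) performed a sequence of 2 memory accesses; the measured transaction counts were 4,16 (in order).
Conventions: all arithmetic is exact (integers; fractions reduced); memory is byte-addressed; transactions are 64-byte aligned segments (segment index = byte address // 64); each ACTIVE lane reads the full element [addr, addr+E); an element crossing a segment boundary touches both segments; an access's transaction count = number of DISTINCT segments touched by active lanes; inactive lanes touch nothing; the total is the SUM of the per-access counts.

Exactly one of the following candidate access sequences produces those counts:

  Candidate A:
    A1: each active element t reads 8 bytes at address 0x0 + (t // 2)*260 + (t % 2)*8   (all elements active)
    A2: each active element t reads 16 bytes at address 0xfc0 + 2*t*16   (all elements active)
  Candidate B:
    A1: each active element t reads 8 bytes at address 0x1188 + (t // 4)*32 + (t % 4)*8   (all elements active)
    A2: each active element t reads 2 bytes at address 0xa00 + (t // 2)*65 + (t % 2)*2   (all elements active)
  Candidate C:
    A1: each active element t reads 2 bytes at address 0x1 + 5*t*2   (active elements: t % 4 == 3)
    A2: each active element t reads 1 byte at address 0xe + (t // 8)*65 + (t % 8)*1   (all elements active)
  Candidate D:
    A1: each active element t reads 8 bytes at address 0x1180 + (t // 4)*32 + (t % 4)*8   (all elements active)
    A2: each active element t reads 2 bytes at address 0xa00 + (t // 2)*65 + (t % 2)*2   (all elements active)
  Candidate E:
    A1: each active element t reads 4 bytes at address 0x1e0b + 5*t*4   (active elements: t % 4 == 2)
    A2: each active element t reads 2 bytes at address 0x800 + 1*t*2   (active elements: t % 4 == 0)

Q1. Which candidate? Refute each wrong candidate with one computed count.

A: A1 gives 19 transactions, not 4
B: A1 gives 5 transactions, not 4
C: A1 gives 5 transactions, not 4
E: A1 gives 8 transactions, not 4
D: all counts match (4,16)

Answer: D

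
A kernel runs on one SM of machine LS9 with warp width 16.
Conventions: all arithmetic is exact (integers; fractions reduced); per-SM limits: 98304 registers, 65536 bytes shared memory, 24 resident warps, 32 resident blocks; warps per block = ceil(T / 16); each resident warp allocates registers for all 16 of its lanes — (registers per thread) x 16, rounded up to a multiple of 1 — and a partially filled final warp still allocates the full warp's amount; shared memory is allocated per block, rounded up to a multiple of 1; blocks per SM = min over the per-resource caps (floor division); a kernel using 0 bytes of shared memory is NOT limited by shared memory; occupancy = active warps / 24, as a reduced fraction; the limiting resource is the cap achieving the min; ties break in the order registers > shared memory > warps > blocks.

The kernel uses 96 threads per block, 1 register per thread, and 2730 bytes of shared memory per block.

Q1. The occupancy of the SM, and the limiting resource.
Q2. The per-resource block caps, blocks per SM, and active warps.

Answer: occupancy 1, limited by warps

registers: 1024 blocks
shared memory: 24 blocks
warps: 4 blocks
blocks: 32 blocks

Answer: 4 blocks, 24 active warps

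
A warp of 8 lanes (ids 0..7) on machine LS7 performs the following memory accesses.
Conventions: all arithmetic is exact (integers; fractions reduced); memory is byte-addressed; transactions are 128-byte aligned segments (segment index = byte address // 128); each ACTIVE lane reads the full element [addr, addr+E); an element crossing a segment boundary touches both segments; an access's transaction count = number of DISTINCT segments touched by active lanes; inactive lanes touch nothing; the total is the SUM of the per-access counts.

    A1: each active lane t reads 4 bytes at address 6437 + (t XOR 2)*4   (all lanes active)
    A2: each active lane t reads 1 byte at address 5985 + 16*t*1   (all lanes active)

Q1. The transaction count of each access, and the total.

A1: 1 transaction
A2: 2 transactions

Answer: 1,2; total 3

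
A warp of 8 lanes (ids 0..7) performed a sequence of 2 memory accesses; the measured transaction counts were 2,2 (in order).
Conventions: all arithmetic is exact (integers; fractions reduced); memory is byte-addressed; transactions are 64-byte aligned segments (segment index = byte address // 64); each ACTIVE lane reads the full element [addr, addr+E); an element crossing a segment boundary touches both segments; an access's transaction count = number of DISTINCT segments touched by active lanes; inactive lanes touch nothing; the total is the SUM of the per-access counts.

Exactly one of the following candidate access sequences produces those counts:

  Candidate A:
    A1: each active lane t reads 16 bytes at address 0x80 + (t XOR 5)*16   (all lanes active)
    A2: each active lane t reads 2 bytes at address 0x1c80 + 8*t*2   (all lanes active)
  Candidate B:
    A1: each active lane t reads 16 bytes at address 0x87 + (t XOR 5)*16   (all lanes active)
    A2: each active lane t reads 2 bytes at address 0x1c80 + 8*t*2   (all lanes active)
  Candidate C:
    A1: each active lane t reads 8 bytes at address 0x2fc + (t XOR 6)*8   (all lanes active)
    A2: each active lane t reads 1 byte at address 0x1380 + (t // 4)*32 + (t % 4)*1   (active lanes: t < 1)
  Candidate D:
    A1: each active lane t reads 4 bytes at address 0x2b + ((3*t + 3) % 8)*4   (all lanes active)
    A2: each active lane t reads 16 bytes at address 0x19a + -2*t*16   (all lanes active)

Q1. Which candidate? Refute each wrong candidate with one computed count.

B: A1 gives 3 transactions, not 2
C: A2 gives 1 transaction, not 2
D: A2 gives 5 transactions, not 2
A: all counts match (2,2)

Answer: A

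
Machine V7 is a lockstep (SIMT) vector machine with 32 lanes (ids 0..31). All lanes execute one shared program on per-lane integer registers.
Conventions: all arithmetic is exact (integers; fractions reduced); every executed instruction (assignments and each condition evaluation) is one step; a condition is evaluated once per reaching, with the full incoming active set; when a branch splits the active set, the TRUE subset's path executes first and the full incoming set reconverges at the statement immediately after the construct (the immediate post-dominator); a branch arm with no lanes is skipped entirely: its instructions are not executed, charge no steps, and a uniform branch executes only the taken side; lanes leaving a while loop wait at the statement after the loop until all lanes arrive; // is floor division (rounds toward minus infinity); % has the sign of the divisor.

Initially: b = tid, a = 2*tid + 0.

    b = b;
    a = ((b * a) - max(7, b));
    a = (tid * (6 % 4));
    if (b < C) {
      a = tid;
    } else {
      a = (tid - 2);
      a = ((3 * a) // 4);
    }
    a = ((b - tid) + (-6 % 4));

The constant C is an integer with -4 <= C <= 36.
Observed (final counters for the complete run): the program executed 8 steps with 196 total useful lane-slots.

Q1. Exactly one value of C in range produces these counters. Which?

Answer: C = 28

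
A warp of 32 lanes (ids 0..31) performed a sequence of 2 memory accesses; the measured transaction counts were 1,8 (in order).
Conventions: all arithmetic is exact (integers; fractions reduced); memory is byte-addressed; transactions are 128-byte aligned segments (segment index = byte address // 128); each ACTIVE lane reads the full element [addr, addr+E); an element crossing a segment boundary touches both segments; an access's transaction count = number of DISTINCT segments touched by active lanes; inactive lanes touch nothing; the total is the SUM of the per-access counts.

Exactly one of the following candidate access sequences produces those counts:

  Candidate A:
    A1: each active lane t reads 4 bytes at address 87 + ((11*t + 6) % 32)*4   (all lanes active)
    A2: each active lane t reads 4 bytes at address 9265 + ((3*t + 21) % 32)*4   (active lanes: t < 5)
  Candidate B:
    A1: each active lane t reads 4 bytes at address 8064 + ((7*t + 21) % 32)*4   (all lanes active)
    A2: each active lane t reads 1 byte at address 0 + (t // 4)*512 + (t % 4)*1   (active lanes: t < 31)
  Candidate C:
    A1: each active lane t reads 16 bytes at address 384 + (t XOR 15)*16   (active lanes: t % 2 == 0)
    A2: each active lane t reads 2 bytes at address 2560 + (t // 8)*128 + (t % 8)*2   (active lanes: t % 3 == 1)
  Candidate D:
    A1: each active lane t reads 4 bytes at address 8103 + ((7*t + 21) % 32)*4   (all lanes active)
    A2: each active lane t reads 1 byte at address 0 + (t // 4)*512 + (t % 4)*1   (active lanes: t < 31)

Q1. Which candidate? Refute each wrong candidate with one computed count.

A: A1 gives 2 transactions, not 1
C: A1 gives 4 transactions, not 1
D: A1 gives 2 transactions, not 1
B: all counts match (1,8)

Answer: B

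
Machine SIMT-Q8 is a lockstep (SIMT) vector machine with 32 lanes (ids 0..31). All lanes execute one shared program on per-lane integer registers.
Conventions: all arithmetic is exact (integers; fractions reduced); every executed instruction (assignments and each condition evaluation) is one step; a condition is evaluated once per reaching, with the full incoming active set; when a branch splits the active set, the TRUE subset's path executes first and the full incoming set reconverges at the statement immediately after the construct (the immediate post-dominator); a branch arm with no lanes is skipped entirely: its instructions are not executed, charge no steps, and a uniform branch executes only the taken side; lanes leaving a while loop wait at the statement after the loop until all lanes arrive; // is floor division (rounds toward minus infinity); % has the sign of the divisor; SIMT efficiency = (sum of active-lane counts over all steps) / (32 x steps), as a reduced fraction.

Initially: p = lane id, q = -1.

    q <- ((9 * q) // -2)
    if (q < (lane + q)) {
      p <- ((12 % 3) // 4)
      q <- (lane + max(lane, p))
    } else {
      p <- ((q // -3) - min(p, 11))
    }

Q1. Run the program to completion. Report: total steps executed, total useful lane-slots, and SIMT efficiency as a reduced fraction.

Answer: 5 steps, 127 useful, 127/160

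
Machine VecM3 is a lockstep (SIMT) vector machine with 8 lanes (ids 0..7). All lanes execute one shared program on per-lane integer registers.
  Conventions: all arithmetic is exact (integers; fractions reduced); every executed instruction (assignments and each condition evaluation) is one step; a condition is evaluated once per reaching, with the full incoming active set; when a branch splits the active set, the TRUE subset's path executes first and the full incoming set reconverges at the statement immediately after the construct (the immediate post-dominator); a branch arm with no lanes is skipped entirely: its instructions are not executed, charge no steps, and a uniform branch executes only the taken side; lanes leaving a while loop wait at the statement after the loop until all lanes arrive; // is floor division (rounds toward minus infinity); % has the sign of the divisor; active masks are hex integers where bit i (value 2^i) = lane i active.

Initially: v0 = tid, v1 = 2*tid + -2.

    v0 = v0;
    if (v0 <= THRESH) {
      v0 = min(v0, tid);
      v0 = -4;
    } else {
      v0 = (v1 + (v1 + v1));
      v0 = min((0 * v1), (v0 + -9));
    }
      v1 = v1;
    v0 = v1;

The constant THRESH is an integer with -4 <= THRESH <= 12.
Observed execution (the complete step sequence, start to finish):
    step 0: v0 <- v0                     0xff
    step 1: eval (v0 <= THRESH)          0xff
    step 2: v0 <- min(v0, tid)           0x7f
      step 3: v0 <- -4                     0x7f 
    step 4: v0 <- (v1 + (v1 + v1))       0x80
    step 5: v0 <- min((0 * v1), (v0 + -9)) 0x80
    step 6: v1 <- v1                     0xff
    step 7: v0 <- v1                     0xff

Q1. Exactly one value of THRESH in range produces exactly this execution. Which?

Answer: THRESH = 6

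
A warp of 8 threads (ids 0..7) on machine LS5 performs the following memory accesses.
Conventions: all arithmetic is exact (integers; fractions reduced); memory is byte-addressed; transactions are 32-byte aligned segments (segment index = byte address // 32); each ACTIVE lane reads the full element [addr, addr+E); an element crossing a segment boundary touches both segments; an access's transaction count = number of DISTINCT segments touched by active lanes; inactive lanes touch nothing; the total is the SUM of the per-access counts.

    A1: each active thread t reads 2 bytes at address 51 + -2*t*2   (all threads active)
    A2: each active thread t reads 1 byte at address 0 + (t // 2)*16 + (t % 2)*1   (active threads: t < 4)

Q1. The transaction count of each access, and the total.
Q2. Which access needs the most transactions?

A1: 2 transactions
A2: 1 transaction

Answer: 2,1; total 3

Answer: A1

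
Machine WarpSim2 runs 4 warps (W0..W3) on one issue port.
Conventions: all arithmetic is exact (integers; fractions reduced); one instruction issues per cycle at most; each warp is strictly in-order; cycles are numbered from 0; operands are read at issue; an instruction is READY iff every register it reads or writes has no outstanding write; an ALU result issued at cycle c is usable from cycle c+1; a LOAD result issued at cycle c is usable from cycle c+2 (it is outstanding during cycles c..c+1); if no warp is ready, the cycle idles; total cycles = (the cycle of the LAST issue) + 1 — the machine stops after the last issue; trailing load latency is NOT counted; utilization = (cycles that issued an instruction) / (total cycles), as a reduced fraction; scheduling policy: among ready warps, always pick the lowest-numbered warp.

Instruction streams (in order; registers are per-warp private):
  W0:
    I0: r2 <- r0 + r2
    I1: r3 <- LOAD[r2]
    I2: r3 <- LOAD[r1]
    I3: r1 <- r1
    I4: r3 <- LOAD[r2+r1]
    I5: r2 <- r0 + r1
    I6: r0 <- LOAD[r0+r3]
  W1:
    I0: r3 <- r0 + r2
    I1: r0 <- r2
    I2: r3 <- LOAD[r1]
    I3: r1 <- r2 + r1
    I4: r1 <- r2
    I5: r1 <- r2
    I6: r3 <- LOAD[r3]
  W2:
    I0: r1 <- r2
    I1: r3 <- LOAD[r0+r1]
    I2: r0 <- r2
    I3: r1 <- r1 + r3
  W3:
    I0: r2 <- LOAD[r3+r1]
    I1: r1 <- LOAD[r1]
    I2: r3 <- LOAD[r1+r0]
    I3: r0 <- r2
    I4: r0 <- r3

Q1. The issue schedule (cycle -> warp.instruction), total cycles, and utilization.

cycle 0: W0.I0
cycle 1: W0.I1
cycle 2: W1.I0
cycle 3: W0.I2
cycle 4: W0.I3
cycle 5: W0.I4
cycle 6: W0.I5
cycle 7: W0.I6
cycle 8: W1.I1
cycle 9: W1.I2
cycle 10: W1.I3
cycle 11: W1.I4
cycle 12: W1.I5
cycle 13: W1.I6
cycle 14: W2.I0
cycle 15: W2.I1
cycle 16: W2.I2
cycle 17: W2.I3
cycle 18: W3.I0
cycle 19: W3.I1
cycle 20: idle
cycle 21: W3.I2
cycle 22: W3.I3
cycle 23: W3.I4

Answer: 24 cycles, utilization 23/24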